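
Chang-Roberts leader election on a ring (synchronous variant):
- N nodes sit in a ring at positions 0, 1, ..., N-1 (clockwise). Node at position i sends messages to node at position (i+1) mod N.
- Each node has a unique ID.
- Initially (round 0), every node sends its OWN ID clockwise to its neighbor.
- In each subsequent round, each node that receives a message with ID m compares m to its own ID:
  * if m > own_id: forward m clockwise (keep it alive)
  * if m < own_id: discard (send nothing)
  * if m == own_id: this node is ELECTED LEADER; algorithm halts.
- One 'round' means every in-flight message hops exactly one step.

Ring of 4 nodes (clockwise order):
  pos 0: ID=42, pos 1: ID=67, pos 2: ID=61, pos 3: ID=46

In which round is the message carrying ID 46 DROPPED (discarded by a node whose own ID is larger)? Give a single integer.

Answer: 2

Derivation:
Round 1: pos1(id67) recv 42: drop; pos2(id61) recv 67: fwd; pos3(id46) recv 61: fwd; pos0(id42) recv 46: fwd
Round 2: pos3(id46) recv 67: fwd; pos0(id42) recv 61: fwd; pos1(id67) recv 46: drop
Round 3: pos0(id42) recv 67: fwd; pos1(id67) recv 61: drop
Round 4: pos1(id67) recv 67: ELECTED
Message ID 46 originates at pos 3; dropped at pos 1 in round 2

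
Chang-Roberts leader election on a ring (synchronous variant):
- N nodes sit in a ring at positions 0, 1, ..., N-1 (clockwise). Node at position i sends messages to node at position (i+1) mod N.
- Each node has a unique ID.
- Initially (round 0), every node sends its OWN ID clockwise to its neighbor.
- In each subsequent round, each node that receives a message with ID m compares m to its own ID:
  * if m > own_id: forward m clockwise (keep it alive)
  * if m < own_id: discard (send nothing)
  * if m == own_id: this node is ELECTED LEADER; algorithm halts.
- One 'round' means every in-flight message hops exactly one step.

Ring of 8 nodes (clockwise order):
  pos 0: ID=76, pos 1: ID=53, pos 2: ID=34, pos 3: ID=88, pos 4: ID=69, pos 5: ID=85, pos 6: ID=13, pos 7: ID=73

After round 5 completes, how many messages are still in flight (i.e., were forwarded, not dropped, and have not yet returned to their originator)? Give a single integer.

Answer: 2

Derivation:
Round 1: pos1(id53) recv 76: fwd; pos2(id34) recv 53: fwd; pos3(id88) recv 34: drop; pos4(id69) recv 88: fwd; pos5(id85) recv 69: drop; pos6(id13) recv 85: fwd; pos7(id73) recv 13: drop; pos0(id76) recv 73: drop
Round 2: pos2(id34) recv 76: fwd; pos3(id88) recv 53: drop; pos5(id85) recv 88: fwd; pos7(id73) recv 85: fwd
Round 3: pos3(id88) recv 76: drop; pos6(id13) recv 88: fwd; pos0(id76) recv 85: fwd
Round 4: pos7(id73) recv 88: fwd; pos1(id53) recv 85: fwd
Round 5: pos0(id76) recv 88: fwd; pos2(id34) recv 85: fwd
After round 5: 2 messages still in flight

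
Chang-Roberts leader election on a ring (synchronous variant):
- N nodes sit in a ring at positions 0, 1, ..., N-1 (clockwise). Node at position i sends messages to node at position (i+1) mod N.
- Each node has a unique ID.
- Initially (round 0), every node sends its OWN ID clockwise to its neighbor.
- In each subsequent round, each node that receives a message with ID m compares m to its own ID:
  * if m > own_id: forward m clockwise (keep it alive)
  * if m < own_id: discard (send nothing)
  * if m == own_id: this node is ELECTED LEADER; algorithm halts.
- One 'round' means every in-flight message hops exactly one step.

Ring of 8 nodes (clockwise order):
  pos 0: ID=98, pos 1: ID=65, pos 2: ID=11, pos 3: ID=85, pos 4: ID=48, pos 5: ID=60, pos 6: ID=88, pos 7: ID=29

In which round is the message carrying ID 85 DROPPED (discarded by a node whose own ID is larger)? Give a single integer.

Round 1: pos1(id65) recv 98: fwd; pos2(id11) recv 65: fwd; pos3(id85) recv 11: drop; pos4(id48) recv 85: fwd; pos5(id60) recv 48: drop; pos6(id88) recv 60: drop; pos7(id29) recv 88: fwd; pos0(id98) recv 29: drop
Round 2: pos2(id11) recv 98: fwd; pos3(id85) recv 65: drop; pos5(id60) recv 85: fwd; pos0(id98) recv 88: drop
Round 3: pos3(id85) recv 98: fwd; pos6(id88) recv 85: drop
Round 4: pos4(id48) recv 98: fwd
Round 5: pos5(id60) recv 98: fwd
Round 6: pos6(id88) recv 98: fwd
Round 7: pos7(id29) recv 98: fwd
Round 8: pos0(id98) recv 98: ELECTED
Message ID 85 originates at pos 3; dropped at pos 6 in round 3

Answer: 3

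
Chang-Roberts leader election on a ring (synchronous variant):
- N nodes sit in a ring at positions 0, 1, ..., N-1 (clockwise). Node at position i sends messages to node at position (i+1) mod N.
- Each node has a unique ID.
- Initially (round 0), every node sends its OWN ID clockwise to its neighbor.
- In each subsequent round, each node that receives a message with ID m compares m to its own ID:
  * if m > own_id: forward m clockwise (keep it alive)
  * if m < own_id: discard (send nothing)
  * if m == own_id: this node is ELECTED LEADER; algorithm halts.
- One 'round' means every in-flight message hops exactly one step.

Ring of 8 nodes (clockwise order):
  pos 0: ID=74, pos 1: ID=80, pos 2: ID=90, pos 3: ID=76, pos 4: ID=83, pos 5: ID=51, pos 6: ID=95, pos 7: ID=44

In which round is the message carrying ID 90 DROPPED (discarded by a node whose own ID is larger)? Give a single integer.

Answer: 4

Derivation:
Round 1: pos1(id80) recv 74: drop; pos2(id90) recv 80: drop; pos3(id76) recv 90: fwd; pos4(id83) recv 76: drop; pos5(id51) recv 83: fwd; pos6(id95) recv 51: drop; pos7(id44) recv 95: fwd; pos0(id74) recv 44: drop
Round 2: pos4(id83) recv 90: fwd; pos6(id95) recv 83: drop; pos0(id74) recv 95: fwd
Round 3: pos5(id51) recv 90: fwd; pos1(id80) recv 95: fwd
Round 4: pos6(id95) recv 90: drop; pos2(id90) recv 95: fwd
Round 5: pos3(id76) recv 95: fwd
Round 6: pos4(id83) recv 95: fwd
Round 7: pos5(id51) recv 95: fwd
Round 8: pos6(id95) recv 95: ELECTED
Message ID 90 originates at pos 2; dropped at pos 6 in round 4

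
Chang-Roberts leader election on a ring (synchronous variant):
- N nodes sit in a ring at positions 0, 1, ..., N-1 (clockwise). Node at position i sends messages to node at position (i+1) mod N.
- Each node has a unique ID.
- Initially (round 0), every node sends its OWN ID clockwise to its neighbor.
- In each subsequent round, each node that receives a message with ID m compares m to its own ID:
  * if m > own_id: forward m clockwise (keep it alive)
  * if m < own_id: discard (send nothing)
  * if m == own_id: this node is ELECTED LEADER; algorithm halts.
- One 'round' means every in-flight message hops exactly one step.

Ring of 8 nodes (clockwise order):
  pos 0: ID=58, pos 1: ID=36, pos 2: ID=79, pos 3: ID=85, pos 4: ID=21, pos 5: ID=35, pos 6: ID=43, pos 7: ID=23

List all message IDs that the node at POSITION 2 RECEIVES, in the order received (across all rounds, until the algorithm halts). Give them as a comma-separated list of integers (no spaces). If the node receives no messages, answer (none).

Round 1: pos1(id36) recv 58: fwd; pos2(id79) recv 36: drop; pos3(id85) recv 79: drop; pos4(id21) recv 85: fwd; pos5(id35) recv 21: drop; pos6(id43) recv 35: drop; pos7(id23) recv 43: fwd; pos0(id58) recv 23: drop
Round 2: pos2(id79) recv 58: drop; pos5(id35) recv 85: fwd; pos0(id58) recv 43: drop
Round 3: pos6(id43) recv 85: fwd
Round 4: pos7(id23) recv 85: fwd
Round 5: pos0(id58) recv 85: fwd
Round 6: pos1(id36) recv 85: fwd
Round 7: pos2(id79) recv 85: fwd
Round 8: pos3(id85) recv 85: ELECTED

Answer: 36,58,85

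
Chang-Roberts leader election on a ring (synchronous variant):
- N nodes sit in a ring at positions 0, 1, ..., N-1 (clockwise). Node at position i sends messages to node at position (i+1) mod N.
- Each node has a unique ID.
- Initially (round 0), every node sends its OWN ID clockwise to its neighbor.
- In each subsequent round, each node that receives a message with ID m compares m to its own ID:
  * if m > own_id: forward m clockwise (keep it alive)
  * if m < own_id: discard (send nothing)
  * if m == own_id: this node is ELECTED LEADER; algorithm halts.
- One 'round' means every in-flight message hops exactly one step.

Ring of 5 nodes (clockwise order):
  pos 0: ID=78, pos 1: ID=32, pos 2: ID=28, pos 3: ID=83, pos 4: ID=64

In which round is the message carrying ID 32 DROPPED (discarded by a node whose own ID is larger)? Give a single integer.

Answer: 2

Derivation:
Round 1: pos1(id32) recv 78: fwd; pos2(id28) recv 32: fwd; pos3(id83) recv 28: drop; pos4(id64) recv 83: fwd; pos0(id78) recv 64: drop
Round 2: pos2(id28) recv 78: fwd; pos3(id83) recv 32: drop; pos0(id78) recv 83: fwd
Round 3: pos3(id83) recv 78: drop; pos1(id32) recv 83: fwd
Round 4: pos2(id28) recv 83: fwd
Round 5: pos3(id83) recv 83: ELECTED
Message ID 32 originates at pos 1; dropped at pos 3 in round 2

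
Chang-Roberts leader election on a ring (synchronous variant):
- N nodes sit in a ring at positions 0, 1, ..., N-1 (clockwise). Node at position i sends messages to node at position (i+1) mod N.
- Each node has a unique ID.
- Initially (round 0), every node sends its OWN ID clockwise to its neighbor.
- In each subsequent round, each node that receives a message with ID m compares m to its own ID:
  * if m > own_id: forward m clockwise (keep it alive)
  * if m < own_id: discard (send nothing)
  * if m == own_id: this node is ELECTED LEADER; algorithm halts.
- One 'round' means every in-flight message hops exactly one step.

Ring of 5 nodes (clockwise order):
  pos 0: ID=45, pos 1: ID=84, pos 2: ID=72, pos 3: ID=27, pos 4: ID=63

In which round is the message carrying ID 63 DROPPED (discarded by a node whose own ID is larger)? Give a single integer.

Answer: 2

Derivation:
Round 1: pos1(id84) recv 45: drop; pos2(id72) recv 84: fwd; pos3(id27) recv 72: fwd; pos4(id63) recv 27: drop; pos0(id45) recv 63: fwd
Round 2: pos3(id27) recv 84: fwd; pos4(id63) recv 72: fwd; pos1(id84) recv 63: drop
Round 3: pos4(id63) recv 84: fwd; pos0(id45) recv 72: fwd
Round 4: pos0(id45) recv 84: fwd; pos1(id84) recv 72: drop
Round 5: pos1(id84) recv 84: ELECTED
Message ID 63 originates at pos 4; dropped at pos 1 in round 2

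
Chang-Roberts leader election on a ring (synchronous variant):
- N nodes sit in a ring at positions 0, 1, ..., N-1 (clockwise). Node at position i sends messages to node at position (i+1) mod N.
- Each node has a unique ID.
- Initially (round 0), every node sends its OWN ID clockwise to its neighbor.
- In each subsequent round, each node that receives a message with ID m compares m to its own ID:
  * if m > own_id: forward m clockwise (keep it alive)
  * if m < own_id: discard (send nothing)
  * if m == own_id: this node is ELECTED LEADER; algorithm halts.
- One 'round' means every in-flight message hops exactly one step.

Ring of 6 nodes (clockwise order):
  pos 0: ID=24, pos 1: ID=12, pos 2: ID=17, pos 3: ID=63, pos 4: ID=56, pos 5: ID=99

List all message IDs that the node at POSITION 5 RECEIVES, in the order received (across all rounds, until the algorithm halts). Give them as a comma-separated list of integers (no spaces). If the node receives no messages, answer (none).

Round 1: pos1(id12) recv 24: fwd; pos2(id17) recv 12: drop; pos3(id63) recv 17: drop; pos4(id56) recv 63: fwd; pos5(id99) recv 56: drop; pos0(id24) recv 99: fwd
Round 2: pos2(id17) recv 24: fwd; pos5(id99) recv 63: drop; pos1(id12) recv 99: fwd
Round 3: pos3(id63) recv 24: drop; pos2(id17) recv 99: fwd
Round 4: pos3(id63) recv 99: fwd
Round 5: pos4(id56) recv 99: fwd
Round 6: pos5(id99) recv 99: ELECTED

Answer: 56,63,99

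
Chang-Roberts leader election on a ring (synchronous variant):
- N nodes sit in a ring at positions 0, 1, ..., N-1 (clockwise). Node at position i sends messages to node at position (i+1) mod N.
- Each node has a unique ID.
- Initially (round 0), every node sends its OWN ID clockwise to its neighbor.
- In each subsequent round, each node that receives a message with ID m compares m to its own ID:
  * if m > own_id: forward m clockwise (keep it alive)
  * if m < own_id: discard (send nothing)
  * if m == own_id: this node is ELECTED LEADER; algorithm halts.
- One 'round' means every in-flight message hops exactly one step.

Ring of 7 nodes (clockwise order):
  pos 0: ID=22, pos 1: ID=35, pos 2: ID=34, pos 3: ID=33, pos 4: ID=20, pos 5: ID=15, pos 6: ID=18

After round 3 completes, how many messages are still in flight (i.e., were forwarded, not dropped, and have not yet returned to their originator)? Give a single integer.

Answer: 3

Derivation:
Round 1: pos1(id35) recv 22: drop; pos2(id34) recv 35: fwd; pos3(id33) recv 34: fwd; pos4(id20) recv 33: fwd; pos5(id15) recv 20: fwd; pos6(id18) recv 15: drop; pos0(id22) recv 18: drop
Round 2: pos3(id33) recv 35: fwd; pos4(id20) recv 34: fwd; pos5(id15) recv 33: fwd; pos6(id18) recv 20: fwd
Round 3: pos4(id20) recv 35: fwd; pos5(id15) recv 34: fwd; pos6(id18) recv 33: fwd; pos0(id22) recv 20: drop
After round 3: 3 messages still in flight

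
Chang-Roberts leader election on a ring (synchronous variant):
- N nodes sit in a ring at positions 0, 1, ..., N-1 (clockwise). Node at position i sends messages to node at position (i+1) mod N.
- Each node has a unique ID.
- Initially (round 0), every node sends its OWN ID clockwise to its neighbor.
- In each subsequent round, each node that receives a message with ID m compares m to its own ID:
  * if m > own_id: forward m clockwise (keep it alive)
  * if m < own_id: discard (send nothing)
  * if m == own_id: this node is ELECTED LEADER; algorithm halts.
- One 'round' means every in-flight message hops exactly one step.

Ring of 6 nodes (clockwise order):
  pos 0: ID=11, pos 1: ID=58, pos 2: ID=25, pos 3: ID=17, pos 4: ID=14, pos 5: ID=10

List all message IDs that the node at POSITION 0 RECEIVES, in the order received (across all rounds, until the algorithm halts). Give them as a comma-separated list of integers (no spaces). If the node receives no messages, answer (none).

Answer: 10,14,17,25,58

Derivation:
Round 1: pos1(id58) recv 11: drop; pos2(id25) recv 58: fwd; pos3(id17) recv 25: fwd; pos4(id14) recv 17: fwd; pos5(id10) recv 14: fwd; pos0(id11) recv 10: drop
Round 2: pos3(id17) recv 58: fwd; pos4(id14) recv 25: fwd; pos5(id10) recv 17: fwd; pos0(id11) recv 14: fwd
Round 3: pos4(id14) recv 58: fwd; pos5(id10) recv 25: fwd; pos0(id11) recv 17: fwd; pos1(id58) recv 14: drop
Round 4: pos5(id10) recv 58: fwd; pos0(id11) recv 25: fwd; pos1(id58) recv 17: drop
Round 5: pos0(id11) recv 58: fwd; pos1(id58) recv 25: drop
Round 6: pos1(id58) recv 58: ELECTED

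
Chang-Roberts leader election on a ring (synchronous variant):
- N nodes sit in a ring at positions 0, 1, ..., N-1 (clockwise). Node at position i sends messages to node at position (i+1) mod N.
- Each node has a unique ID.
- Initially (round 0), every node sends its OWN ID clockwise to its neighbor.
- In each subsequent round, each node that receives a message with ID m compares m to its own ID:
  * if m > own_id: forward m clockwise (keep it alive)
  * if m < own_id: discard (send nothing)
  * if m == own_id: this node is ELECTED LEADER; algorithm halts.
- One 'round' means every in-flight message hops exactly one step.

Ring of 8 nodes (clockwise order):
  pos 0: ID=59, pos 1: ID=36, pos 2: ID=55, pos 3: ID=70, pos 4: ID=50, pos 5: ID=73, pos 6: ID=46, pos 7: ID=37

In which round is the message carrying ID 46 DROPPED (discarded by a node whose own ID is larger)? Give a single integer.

Round 1: pos1(id36) recv 59: fwd; pos2(id55) recv 36: drop; pos3(id70) recv 55: drop; pos4(id50) recv 70: fwd; pos5(id73) recv 50: drop; pos6(id46) recv 73: fwd; pos7(id37) recv 46: fwd; pos0(id59) recv 37: drop
Round 2: pos2(id55) recv 59: fwd; pos5(id73) recv 70: drop; pos7(id37) recv 73: fwd; pos0(id59) recv 46: drop
Round 3: pos3(id70) recv 59: drop; pos0(id59) recv 73: fwd
Round 4: pos1(id36) recv 73: fwd
Round 5: pos2(id55) recv 73: fwd
Round 6: pos3(id70) recv 73: fwd
Round 7: pos4(id50) recv 73: fwd
Round 8: pos5(id73) recv 73: ELECTED
Message ID 46 originates at pos 6; dropped at pos 0 in round 2

Answer: 2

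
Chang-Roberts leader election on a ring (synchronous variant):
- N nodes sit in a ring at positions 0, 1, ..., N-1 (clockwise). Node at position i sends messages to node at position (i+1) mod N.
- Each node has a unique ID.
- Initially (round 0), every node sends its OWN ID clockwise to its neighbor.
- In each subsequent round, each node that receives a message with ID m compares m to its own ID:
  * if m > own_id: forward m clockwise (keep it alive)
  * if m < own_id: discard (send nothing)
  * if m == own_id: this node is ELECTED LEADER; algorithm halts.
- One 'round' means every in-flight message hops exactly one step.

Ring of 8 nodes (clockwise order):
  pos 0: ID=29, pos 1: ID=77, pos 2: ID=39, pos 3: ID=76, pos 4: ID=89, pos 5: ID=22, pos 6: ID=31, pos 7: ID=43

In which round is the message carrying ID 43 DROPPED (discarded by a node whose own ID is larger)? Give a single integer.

Round 1: pos1(id77) recv 29: drop; pos2(id39) recv 77: fwd; pos3(id76) recv 39: drop; pos4(id89) recv 76: drop; pos5(id22) recv 89: fwd; pos6(id31) recv 22: drop; pos7(id43) recv 31: drop; pos0(id29) recv 43: fwd
Round 2: pos3(id76) recv 77: fwd; pos6(id31) recv 89: fwd; pos1(id77) recv 43: drop
Round 3: pos4(id89) recv 77: drop; pos7(id43) recv 89: fwd
Round 4: pos0(id29) recv 89: fwd
Round 5: pos1(id77) recv 89: fwd
Round 6: pos2(id39) recv 89: fwd
Round 7: pos3(id76) recv 89: fwd
Round 8: pos4(id89) recv 89: ELECTED
Message ID 43 originates at pos 7; dropped at pos 1 in round 2

Answer: 2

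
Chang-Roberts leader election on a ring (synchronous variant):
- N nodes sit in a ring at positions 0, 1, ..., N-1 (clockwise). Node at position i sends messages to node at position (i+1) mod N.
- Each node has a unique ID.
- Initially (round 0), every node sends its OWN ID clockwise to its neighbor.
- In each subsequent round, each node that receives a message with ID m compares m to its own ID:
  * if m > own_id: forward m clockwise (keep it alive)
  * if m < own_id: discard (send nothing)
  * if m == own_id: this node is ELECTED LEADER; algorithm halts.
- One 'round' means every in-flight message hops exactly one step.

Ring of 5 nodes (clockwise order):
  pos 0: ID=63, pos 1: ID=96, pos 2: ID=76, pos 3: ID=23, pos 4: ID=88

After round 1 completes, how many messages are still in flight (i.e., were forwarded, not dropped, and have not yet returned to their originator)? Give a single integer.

Answer: 3

Derivation:
Round 1: pos1(id96) recv 63: drop; pos2(id76) recv 96: fwd; pos3(id23) recv 76: fwd; pos4(id88) recv 23: drop; pos0(id63) recv 88: fwd
After round 1: 3 messages still in flight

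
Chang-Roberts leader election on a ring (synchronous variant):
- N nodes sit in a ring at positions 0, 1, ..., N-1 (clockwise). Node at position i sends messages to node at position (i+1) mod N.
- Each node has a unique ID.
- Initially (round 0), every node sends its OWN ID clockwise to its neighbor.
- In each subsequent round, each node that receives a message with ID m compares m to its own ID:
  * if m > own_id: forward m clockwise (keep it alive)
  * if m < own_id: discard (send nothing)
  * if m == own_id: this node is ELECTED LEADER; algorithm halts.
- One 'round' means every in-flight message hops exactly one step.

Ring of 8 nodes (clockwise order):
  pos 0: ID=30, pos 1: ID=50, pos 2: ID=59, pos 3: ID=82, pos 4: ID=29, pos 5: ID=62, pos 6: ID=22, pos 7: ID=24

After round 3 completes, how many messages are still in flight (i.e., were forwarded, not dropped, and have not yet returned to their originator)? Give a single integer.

Round 1: pos1(id50) recv 30: drop; pos2(id59) recv 50: drop; pos3(id82) recv 59: drop; pos4(id29) recv 82: fwd; pos5(id62) recv 29: drop; pos6(id22) recv 62: fwd; pos7(id24) recv 22: drop; pos0(id30) recv 24: drop
Round 2: pos5(id62) recv 82: fwd; pos7(id24) recv 62: fwd
Round 3: pos6(id22) recv 82: fwd; pos0(id30) recv 62: fwd
After round 3: 2 messages still in flight

Answer: 2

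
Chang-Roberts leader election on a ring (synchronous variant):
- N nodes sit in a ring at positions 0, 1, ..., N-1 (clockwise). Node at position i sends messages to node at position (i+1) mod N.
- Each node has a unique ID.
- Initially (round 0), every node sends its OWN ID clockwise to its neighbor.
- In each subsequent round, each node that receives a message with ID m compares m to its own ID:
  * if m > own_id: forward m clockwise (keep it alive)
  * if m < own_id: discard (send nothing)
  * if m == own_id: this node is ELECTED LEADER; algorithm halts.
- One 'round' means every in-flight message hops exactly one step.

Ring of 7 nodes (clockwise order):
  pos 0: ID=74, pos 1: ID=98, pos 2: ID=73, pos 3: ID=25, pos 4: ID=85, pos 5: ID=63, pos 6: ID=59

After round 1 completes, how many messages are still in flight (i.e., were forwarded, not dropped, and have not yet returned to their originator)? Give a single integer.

Round 1: pos1(id98) recv 74: drop; pos2(id73) recv 98: fwd; pos3(id25) recv 73: fwd; pos4(id85) recv 25: drop; pos5(id63) recv 85: fwd; pos6(id59) recv 63: fwd; pos0(id74) recv 59: drop
After round 1: 4 messages still in flight

Answer: 4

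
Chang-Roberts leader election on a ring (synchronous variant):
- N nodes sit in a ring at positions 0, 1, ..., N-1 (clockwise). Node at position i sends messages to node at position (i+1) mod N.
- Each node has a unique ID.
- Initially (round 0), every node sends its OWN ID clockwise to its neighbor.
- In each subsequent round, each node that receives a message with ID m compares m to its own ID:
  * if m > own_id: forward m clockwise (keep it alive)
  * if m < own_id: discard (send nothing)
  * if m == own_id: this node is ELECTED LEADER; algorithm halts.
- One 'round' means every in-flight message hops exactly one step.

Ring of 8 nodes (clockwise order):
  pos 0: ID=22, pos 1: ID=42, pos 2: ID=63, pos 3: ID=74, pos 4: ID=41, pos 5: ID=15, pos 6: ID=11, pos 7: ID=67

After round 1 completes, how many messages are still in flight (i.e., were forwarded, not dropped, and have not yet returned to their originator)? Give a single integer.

Answer: 4

Derivation:
Round 1: pos1(id42) recv 22: drop; pos2(id63) recv 42: drop; pos3(id74) recv 63: drop; pos4(id41) recv 74: fwd; pos5(id15) recv 41: fwd; pos6(id11) recv 15: fwd; pos7(id67) recv 11: drop; pos0(id22) recv 67: fwd
After round 1: 4 messages still in flight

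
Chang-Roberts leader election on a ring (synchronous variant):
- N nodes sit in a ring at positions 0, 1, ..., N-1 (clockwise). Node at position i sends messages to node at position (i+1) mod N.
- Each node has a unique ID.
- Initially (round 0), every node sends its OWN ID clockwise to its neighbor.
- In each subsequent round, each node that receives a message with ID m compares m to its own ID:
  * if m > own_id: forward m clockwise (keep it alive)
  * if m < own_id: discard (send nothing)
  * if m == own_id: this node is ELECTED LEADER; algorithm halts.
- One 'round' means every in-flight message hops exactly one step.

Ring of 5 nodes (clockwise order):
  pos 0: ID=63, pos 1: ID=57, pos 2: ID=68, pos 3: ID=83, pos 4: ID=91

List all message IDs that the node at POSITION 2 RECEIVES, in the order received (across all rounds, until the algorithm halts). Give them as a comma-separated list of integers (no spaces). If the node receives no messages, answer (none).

Round 1: pos1(id57) recv 63: fwd; pos2(id68) recv 57: drop; pos3(id83) recv 68: drop; pos4(id91) recv 83: drop; pos0(id63) recv 91: fwd
Round 2: pos2(id68) recv 63: drop; pos1(id57) recv 91: fwd
Round 3: pos2(id68) recv 91: fwd
Round 4: pos3(id83) recv 91: fwd
Round 5: pos4(id91) recv 91: ELECTED

Answer: 57,63,91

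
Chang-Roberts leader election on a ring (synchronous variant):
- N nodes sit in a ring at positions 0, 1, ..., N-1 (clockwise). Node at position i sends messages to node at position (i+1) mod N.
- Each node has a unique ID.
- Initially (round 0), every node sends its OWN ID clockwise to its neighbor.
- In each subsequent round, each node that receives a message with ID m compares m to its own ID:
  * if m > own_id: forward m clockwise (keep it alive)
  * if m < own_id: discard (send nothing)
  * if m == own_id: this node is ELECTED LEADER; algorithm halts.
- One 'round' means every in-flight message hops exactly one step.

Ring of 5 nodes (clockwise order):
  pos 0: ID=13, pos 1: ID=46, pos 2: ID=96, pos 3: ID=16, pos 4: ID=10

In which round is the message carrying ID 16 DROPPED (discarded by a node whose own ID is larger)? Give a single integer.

Answer: 3

Derivation:
Round 1: pos1(id46) recv 13: drop; pos2(id96) recv 46: drop; pos3(id16) recv 96: fwd; pos4(id10) recv 16: fwd; pos0(id13) recv 10: drop
Round 2: pos4(id10) recv 96: fwd; pos0(id13) recv 16: fwd
Round 3: pos0(id13) recv 96: fwd; pos1(id46) recv 16: drop
Round 4: pos1(id46) recv 96: fwd
Round 5: pos2(id96) recv 96: ELECTED
Message ID 16 originates at pos 3; dropped at pos 1 in round 3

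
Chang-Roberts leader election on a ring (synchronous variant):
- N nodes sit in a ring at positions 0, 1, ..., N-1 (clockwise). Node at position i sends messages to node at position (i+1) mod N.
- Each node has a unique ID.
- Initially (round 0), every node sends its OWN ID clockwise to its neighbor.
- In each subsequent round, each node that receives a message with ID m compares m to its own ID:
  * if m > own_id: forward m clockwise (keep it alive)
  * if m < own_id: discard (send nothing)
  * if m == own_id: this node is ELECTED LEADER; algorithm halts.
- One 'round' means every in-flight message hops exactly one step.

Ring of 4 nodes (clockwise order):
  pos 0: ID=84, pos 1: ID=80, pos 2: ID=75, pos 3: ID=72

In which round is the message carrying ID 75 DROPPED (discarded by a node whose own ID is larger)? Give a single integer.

Answer: 2

Derivation:
Round 1: pos1(id80) recv 84: fwd; pos2(id75) recv 80: fwd; pos3(id72) recv 75: fwd; pos0(id84) recv 72: drop
Round 2: pos2(id75) recv 84: fwd; pos3(id72) recv 80: fwd; pos0(id84) recv 75: drop
Round 3: pos3(id72) recv 84: fwd; pos0(id84) recv 80: drop
Round 4: pos0(id84) recv 84: ELECTED
Message ID 75 originates at pos 2; dropped at pos 0 in round 2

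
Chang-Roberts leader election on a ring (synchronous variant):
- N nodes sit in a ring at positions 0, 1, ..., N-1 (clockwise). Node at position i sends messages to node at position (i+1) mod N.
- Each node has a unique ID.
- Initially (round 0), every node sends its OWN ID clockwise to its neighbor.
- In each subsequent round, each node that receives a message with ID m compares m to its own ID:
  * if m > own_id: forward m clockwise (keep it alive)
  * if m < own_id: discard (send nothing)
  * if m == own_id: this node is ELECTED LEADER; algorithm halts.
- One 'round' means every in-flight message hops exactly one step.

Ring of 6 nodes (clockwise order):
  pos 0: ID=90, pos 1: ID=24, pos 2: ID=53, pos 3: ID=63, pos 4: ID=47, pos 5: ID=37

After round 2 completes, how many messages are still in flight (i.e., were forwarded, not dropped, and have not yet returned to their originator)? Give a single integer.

Round 1: pos1(id24) recv 90: fwd; pos2(id53) recv 24: drop; pos3(id63) recv 53: drop; pos4(id47) recv 63: fwd; pos5(id37) recv 47: fwd; pos0(id90) recv 37: drop
Round 2: pos2(id53) recv 90: fwd; pos5(id37) recv 63: fwd; pos0(id90) recv 47: drop
After round 2: 2 messages still in flight

Answer: 2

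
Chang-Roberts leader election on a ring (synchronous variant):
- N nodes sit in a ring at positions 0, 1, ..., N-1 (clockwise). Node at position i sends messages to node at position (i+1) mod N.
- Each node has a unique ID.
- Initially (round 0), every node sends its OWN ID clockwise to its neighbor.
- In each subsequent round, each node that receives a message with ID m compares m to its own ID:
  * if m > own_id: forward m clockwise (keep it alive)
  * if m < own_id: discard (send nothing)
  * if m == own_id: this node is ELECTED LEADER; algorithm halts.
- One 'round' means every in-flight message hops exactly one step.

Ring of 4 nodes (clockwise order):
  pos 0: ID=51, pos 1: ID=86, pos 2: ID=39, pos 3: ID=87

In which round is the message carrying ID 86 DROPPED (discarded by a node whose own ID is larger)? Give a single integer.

Answer: 2

Derivation:
Round 1: pos1(id86) recv 51: drop; pos2(id39) recv 86: fwd; pos3(id87) recv 39: drop; pos0(id51) recv 87: fwd
Round 2: pos3(id87) recv 86: drop; pos1(id86) recv 87: fwd
Round 3: pos2(id39) recv 87: fwd
Round 4: pos3(id87) recv 87: ELECTED
Message ID 86 originates at pos 1; dropped at pos 3 in round 2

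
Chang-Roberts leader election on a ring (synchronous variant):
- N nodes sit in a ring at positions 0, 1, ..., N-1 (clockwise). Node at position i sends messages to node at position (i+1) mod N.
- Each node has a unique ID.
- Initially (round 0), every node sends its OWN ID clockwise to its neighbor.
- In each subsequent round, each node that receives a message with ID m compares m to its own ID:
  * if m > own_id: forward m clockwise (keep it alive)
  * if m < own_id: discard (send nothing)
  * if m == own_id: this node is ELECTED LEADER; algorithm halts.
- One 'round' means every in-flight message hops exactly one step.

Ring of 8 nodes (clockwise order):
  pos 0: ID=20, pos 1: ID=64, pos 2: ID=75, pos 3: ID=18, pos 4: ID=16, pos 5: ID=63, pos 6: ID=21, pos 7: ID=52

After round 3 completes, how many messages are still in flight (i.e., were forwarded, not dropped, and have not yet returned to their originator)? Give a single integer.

Round 1: pos1(id64) recv 20: drop; pos2(id75) recv 64: drop; pos3(id18) recv 75: fwd; pos4(id16) recv 18: fwd; pos5(id63) recv 16: drop; pos6(id21) recv 63: fwd; pos7(id52) recv 21: drop; pos0(id20) recv 52: fwd
Round 2: pos4(id16) recv 75: fwd; pos5(id63) recv 18: drop; pos7(id52) recv 63: fwd; pos1(id64) recv 52: drop
Round 3: pos5(id63) recv 75: fwd; pos0(id20) recv 63: fwd
After round 3: 2 messages still in flight

Answer: 2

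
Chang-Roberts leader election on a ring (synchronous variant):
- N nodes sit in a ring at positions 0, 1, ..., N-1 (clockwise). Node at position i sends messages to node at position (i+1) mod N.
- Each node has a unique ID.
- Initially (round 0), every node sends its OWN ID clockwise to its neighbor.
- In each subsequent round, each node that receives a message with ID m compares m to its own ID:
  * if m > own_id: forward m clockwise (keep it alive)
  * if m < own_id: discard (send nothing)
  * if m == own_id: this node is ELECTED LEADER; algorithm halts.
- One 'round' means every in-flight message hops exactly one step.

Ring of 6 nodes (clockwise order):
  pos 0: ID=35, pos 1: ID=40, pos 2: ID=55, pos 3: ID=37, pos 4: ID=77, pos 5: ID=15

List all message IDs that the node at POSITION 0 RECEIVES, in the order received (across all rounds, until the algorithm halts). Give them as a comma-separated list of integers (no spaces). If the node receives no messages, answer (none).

Answer: 15,77

Derivation:
Round 1: pos1(id40) recv 35: drop; pos2(id55) recv 40: drop; pos3(id37) recv 55: fwd; pos4(id77) recv 37: drop; pos5(id15) recv 77: fwd; pos0(id35) recv 15: drop
Round 2: pos4(id77) recv 55: drop; pos0(id35) recv 77: fwd
Round 3: pos1(id40) recv 77: fwd
Round 4: pos2(id55) recv 77: fwd
Round 5: pos3(id37) recv 77: fwd
Round 6: pos4(id77) recv 77: ELECTED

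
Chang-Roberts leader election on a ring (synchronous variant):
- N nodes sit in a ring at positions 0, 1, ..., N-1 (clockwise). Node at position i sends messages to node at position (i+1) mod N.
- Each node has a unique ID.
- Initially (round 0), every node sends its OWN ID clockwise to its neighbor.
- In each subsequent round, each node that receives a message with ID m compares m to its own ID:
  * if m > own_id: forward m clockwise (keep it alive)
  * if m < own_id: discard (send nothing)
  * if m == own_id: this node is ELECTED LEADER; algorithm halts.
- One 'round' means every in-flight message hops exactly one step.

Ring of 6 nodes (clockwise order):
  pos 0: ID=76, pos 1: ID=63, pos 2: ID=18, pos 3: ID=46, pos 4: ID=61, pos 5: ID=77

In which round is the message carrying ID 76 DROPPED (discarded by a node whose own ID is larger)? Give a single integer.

Round 1: pos1(id63) recv 76: fwd; pos2(id18) recv 63: fwd; pos3(id46) recv 18: drop; pos4(id61) recv 46: drop; pos5(id77) recv 61: drop; pos0(id76) recv 77: fwd
Round 2: pos2(id18) recv 76: fwd; pos3(id46) recv 63: fwd; pos1(id63) recv 77: fwd
Round 3: pos3(id46) recv 76: fwd; pos4(id61) recv 63: fwd; pos2(id18) recv 77: fwd
Round 4: pos4(id61) recv 76: fwd; pos5(id77) recv 63: drop; pos3(id46) recv 77: fwd
Round 5: pos5(id77) recv 76: drop; pos4(id61) recv 77: fwd
Round 6: pos5(id77) recv 77: ELECTED
Message ID 76 originates at pos 0; dropped at pos 5 in round 5

Answer: 5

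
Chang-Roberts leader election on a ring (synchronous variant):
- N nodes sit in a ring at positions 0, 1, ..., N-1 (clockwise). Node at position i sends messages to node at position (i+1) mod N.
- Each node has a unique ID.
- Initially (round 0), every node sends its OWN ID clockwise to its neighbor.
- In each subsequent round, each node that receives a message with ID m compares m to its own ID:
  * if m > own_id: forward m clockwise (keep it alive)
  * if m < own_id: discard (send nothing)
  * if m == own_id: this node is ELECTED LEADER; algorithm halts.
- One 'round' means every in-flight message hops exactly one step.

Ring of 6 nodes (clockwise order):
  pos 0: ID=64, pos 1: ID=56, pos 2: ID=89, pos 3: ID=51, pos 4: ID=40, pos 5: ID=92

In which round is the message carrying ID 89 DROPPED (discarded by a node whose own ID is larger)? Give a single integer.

Answer: 3

Derivation:
Round 1: pos1(id56) recv 64: fwd; pos2(id89) recv 56: drop; pos3(id51) recv 89: fwd; pos4(id40) recv 51: fwd; pos5(id92) recv 40: drop; pos0(id64) recv 92: fwd
Round 2: pos2(id89) recv 64: drop; pos4(id40) recv 89: fwd; pos5(id92) recv 51: drop; pos1(id56) recv 92: fwd
Round 3: pos5(id92) recv 89: drop; pos2(id89) recv 92: fwd
Round 4: pos3(id51) recv 92: fwd
Round 5: pos4(id40) recv 92: fwd
Round 6: pos5(id92) recv 92: ELECTED
Message ID 89 originates at pos 2; dropped at pos 5 in round 3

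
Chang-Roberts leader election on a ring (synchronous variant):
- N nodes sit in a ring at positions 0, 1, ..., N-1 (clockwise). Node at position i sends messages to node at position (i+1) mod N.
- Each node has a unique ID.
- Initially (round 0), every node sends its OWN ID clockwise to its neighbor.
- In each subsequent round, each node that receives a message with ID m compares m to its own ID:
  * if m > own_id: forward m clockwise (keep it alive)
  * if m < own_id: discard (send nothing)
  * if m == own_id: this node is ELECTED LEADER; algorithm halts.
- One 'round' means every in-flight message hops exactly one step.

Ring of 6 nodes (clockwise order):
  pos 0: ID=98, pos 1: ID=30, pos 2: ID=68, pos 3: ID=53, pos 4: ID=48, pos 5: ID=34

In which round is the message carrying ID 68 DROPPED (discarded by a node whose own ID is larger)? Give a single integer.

Answer: 4

Derivation:
Round 1: pos1(id30) recv 98: fwd; pos2(id68) recv 30: drop; pos3(id53) recv 68: fwd; pos4(id48) recv 53: fwd; pos5(id34) recv 48: fwd; pos0(id98) recv 34: drop
Round 2: pos2(id68) recv 98: fwd; pos4(id48) recv 68: fwd; pos5(id34) recv 53: fwd; pos0(id98) recv 48: drop
Round 3: pos3(id53) recv 98: fwd; pos5(id34) recv 68: fwd; pos0(id98) recv 53: drop
Round 4: pos4(id48) recv 98: fwd; pos0(id98) recv 68: drop
Round 5: pos5(id34) recv 98: fwd
Round 6: pos0(id98) recv 98: ELECTED
Message ID 68 originates at pos 2; dropped at pos 0 in round 4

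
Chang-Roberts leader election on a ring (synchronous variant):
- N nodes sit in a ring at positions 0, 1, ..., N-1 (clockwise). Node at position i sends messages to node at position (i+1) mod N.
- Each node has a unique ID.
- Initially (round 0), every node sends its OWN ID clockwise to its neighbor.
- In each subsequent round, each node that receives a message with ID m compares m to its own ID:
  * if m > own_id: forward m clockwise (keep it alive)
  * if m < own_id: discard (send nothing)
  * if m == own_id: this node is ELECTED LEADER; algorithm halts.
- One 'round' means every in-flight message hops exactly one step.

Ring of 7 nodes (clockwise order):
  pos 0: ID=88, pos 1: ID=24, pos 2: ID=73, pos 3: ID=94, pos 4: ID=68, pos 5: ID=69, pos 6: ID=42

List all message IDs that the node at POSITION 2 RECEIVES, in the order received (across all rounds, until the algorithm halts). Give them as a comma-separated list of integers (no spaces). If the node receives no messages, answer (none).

Answer: 24,88,94

Derivation:
Round 1: pos1(id24) recv 88: fwd; pos2(id73) recv 24: drop; pos3(id94) recv 73: drop; pos4(id68) recv 94: fwd; pos5(id69) recv 68: drop; pos6(id42) recv 69: fwd; pos0(id88) recv 42: drop
Round 2: pos2(id73) recv 88: fwd; pos5(id69) recv 94: fwd; pos0(id88) recv 69: drop
Round 3: pos3(id94) recv 88: drop; pos6(id42) recv 94: fwd
Round 4: pos0(id88) recv 94: fwd
Round 5: pos1(id24) recv 94: fwd
Round 6: pos2(id73) recv 94: fwd
Round 7: pos3(id94) recv 94: ELECTED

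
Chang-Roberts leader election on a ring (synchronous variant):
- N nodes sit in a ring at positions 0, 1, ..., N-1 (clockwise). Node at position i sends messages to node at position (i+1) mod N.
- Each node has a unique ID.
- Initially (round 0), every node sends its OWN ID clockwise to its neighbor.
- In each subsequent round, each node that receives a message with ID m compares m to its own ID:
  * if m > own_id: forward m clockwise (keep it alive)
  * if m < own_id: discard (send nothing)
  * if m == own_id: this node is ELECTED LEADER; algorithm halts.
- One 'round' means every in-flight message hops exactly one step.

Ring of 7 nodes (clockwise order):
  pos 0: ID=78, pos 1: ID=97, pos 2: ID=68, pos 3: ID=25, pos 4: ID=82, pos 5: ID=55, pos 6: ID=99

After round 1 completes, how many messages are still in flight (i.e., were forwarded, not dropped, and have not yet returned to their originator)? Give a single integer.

Round 1: pos1(id97) recv 78: drop; pos2(id68) recv 97: fwd; pos3(id25) recv 68: fwd; pos4(id82) recv 25: drop; pos5(id55) recv 82: fwd; pos6(id99) recv 55: drop; pos0(id78) recv 99: fwd
After round 1: 4 messages still in flight

Answer: 4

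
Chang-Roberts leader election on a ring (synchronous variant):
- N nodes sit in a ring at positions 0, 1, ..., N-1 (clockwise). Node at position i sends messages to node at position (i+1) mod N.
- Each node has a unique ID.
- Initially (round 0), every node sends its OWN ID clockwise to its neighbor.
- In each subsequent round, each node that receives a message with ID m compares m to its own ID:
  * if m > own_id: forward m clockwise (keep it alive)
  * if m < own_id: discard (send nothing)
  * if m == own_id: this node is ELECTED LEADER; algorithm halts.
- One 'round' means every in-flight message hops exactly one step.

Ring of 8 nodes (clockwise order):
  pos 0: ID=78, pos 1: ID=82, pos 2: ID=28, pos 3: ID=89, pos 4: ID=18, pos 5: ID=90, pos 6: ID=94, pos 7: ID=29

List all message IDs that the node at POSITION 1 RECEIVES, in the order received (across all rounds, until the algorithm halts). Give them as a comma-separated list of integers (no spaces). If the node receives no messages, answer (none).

Round 1: pos1(id82) recv 78: drop; pos2(id28) recv 82: fwd; pos3(id89) recv 28: drop; pos4(id18) recv 89: fwd; pos5(id90) recv 18: drop; pos6(id94) recv 90: drop; pos7(id29) recv 94: fwd; pos0(id78) recv 29: drop
Round 2: pos3(id89) recv 82: drop; pos5(id90) recv 89: drop; pos0(id78) recv 94: fwd
Round 3: pos1(id82) recv 94: fwd
Round 4: pos2(id28) recv 94: fwd
Round 5: pos3(id89) recv 94: fwd
Round 6: pos4(id18) recv 94: fwd
Round 7: pos5(id90) recv 94: fwd
Round 8: pos6(id94) recv 94: ELECTED

Answer: 78,94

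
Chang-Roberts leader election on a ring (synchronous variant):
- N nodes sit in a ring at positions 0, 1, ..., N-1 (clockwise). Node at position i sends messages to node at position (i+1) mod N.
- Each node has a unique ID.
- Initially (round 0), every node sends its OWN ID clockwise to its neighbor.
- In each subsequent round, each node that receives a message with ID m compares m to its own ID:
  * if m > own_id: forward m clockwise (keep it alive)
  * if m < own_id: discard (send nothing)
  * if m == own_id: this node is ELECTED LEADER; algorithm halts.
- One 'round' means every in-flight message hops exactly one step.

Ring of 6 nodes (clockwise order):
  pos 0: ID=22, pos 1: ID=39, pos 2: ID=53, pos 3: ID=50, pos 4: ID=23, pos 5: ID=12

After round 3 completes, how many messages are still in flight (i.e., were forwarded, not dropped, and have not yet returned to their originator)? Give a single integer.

Answer: 2

Derivation:
Round 1: pos1(id39) recv 22: drop; pos2(id53) recv 39: drop; pos3(id50) recv 53: fwd; pos4(id23) recv 50: fwd; pos5(id12) recv 23: fwd; pos0(id22) recv 12: drop
Round 2: pos4(id23) recv 53: fwd; pos5(id12) recv 50: fwd; pos0(id22) recv 23: fwd
Round 3: pos5(id12) recv 53: fwd; pos0(id22) recv 50: fwd; pos1(id39) recv 23: drop
After round 3: 2 messages still in flight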